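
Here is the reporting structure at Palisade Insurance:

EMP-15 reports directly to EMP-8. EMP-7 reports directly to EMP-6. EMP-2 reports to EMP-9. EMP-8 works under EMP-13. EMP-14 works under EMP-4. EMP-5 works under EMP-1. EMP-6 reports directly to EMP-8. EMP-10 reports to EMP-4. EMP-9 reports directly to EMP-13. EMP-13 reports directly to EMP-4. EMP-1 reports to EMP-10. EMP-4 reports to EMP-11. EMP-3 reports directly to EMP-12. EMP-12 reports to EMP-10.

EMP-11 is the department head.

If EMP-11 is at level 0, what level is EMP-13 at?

Chain from EMP-13 up to EMP-11: EMP-13 → EMP-4 → EMP-11. That is 2 steps up, so EMP-13 is 2 levels below EMP-11.

2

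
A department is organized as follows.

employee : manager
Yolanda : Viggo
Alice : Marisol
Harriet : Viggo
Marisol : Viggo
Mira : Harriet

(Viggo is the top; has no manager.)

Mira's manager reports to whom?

Viggo

Mira reports to Harriet, and Harriet reports to Viggo. So Mira's skip-level manager is Viggo.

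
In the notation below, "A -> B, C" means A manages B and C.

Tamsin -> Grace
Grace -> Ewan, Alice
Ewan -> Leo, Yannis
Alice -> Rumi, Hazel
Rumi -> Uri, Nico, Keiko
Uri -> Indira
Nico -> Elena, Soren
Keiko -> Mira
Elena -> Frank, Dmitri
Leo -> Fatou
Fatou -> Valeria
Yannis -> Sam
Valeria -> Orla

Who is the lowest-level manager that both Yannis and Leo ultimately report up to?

Ewan

Yannis's chain of managers is Ewan, Grace, Tamsin. Leo's chain of managers is Ewan, Grace, Tamsin. The first manager that appears in both chains is Ewan.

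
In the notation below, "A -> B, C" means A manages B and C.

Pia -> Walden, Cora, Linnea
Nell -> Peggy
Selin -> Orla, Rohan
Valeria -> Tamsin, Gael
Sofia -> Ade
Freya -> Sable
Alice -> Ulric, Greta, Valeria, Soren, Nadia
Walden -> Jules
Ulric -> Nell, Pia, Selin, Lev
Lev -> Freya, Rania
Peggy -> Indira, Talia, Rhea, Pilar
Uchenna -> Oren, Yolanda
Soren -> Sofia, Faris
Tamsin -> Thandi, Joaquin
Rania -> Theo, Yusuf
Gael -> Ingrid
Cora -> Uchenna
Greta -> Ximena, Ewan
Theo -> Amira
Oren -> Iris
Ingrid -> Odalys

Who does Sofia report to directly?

Sofia reports directly to Soren.

Soren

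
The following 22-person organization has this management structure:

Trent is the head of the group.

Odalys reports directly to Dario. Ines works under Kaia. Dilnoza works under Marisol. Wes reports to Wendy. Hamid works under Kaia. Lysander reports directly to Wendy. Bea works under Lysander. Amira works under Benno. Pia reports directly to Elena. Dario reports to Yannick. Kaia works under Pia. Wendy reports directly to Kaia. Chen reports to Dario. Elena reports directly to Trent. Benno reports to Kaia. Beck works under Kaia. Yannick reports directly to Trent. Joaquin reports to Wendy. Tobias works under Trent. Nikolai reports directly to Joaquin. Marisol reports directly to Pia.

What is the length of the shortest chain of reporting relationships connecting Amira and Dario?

Amira is 5 levels below Trent, and Dario is 2 levels below Trent (their lowest common manager). The shortest path runs up from Amira to Trent and back down to Dario: 5 + 2 = 7 links.

7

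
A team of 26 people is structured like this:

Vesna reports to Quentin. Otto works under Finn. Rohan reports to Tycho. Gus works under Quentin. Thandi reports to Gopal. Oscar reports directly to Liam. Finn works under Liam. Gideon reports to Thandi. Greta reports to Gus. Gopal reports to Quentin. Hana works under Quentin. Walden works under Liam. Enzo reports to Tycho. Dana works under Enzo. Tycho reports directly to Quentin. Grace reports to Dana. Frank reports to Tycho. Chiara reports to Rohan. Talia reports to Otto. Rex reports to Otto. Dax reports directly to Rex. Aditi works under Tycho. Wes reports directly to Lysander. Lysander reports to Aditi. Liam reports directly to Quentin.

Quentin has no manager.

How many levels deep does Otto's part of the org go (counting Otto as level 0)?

The longest chain under Otto runs Otto → Rex → Dax, which is 2 levels below Otto.

2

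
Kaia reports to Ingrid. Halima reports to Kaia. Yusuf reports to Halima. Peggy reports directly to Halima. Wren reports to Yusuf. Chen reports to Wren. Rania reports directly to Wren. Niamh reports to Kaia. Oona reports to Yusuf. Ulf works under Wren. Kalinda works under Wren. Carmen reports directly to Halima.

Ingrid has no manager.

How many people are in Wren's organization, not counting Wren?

Wren directly manages Chen, Rania, Ulf, Kalinda. Chen has no reports. Rania has no reports. Ulf has no reports. Kalinda has no reports. So Wren's organization is 4 direct reports plus everyone under them: 1 + 1 + 1 + 1 = 4.

4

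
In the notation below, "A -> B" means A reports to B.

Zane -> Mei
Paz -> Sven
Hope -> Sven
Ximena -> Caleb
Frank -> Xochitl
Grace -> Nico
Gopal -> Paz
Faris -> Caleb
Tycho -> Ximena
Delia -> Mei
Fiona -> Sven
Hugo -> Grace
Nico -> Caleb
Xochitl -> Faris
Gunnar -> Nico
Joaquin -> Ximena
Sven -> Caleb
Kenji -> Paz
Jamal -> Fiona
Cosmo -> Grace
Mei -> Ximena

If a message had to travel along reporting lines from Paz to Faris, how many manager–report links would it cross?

Paz is 2 levels below Caleb, and Faris is 1 level below Caleb (their lowest common manager). The shortest path runs up from Paz to Caleb and back down to Faris: 2 + 1 = 3 links.

3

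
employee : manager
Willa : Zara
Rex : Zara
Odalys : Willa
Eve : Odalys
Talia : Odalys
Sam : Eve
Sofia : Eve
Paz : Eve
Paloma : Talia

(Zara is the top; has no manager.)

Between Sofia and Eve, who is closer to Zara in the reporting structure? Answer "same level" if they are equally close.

Sofia is 4 levels below Zara; Eve is 3. Eve is higher.

Eve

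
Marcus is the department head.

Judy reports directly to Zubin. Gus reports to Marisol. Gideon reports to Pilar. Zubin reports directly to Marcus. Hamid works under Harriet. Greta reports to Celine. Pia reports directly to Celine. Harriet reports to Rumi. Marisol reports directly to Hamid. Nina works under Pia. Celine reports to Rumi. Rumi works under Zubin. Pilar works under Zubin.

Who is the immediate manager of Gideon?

Gideon reports directly to Pilar.

Pilar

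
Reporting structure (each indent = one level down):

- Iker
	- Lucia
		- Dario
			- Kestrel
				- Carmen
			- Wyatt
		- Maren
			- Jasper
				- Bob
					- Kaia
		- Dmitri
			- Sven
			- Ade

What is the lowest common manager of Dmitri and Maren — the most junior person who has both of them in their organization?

Lucia

Dmitri's chain of managers is Lucia, Iker. Maren's chain of managers is Lucia, Iker. The first manager that appears in both chains is Lucia.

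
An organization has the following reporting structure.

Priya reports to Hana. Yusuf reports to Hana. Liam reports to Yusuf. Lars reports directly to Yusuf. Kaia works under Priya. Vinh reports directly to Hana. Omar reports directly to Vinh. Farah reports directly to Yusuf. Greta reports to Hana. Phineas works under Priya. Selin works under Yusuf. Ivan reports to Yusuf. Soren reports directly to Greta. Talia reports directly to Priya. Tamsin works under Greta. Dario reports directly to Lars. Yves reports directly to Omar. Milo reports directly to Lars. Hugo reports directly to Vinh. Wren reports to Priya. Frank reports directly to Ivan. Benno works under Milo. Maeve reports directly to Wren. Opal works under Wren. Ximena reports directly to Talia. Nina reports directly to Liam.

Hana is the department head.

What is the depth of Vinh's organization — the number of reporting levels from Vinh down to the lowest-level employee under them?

2

The longest chain under Vinh runs Vinh → Omar → Yves, which is 2 levels below Vinh.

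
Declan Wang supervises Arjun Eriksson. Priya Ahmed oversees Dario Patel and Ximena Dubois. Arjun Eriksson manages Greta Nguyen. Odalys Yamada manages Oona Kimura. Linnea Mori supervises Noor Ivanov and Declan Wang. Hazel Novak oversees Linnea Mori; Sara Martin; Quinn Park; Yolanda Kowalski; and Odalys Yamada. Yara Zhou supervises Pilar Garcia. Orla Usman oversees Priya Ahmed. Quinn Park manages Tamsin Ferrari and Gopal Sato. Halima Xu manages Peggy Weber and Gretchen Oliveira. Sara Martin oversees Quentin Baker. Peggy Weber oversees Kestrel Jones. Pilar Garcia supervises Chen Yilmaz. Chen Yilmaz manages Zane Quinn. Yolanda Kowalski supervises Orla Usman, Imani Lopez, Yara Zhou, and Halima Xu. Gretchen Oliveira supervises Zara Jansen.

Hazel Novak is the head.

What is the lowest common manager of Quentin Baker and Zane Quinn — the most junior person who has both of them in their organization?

Quentin Baker's chain of managers is Sara Martin, Hazel Novak. Zane Quinn's chain of managers is Chen Yilmaz, Pilar Garcia, Yara Zhou, Yolanda Kowalski, Hazel Novak. The first manager that appears in both chains is Hazel Novak.

Hazel Novak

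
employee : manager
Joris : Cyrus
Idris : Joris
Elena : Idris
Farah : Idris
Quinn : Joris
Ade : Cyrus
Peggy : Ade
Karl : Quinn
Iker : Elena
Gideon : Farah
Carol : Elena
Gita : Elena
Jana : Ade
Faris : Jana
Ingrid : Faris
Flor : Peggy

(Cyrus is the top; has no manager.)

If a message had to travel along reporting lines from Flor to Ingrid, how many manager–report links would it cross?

Flor is 2 levels below Ade, and Ingrid is 3 levels below Ade (their lowest common manager). The shortest path runs up from Flor to Ade and back down to Ingrid: 2 + 3 = 5 links.

5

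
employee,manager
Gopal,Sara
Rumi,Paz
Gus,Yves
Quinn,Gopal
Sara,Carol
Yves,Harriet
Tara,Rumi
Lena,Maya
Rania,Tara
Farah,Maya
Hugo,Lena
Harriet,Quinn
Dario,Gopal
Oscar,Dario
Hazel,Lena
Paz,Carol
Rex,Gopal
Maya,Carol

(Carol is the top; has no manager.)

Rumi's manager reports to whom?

Carol

Rumi reports to Paz, and Paz reports to Carol. So Rumi's skip-level manager is Carol.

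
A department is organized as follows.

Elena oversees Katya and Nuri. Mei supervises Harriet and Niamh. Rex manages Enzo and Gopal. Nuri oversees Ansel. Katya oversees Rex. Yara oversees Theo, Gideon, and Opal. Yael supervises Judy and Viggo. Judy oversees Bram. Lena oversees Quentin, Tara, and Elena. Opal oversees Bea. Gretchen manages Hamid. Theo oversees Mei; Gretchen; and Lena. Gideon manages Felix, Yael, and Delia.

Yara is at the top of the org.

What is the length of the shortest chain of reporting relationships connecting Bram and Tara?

7

Bram is 4 levels below Yara, and Tara is 3 levels below Yara (their lowest common manager). The shortest path runs up from Bram to Yara and back down to Tara: 4 + 3 = 7 links.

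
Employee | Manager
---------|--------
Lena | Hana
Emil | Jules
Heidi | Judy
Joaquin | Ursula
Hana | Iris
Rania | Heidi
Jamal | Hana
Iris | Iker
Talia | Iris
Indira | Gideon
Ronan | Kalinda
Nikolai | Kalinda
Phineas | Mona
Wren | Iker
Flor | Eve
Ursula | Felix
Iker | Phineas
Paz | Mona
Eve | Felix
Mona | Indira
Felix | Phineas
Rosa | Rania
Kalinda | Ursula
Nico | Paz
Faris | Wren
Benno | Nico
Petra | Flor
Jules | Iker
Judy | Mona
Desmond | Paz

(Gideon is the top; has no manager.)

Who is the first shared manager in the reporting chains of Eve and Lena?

Eve's chain of managers is Felix, Phineas, Mona, Indira, Gideon. Lena's chain of managers is Hana, Iris, Iker, Phineas, Mona, Indira, Gideon. The first manager that appears in both chains is Phineas.

Phineas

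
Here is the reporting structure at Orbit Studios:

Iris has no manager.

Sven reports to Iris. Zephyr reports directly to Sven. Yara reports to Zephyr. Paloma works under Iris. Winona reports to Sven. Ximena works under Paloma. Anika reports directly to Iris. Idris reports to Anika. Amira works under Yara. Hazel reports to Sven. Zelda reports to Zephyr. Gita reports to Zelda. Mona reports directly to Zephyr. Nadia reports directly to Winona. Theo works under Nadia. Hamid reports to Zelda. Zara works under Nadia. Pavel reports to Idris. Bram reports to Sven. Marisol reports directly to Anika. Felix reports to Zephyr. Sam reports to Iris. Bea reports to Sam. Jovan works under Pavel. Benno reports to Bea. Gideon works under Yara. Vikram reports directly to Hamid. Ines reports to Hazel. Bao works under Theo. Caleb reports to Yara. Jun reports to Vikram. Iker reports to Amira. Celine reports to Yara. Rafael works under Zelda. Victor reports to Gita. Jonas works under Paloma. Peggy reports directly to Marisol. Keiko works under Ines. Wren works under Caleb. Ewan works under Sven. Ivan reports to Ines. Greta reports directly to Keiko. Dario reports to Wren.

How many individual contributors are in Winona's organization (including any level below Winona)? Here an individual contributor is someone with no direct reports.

The people in Winona's organization with no one reporting to them are Zara, Bao. That is 2.

2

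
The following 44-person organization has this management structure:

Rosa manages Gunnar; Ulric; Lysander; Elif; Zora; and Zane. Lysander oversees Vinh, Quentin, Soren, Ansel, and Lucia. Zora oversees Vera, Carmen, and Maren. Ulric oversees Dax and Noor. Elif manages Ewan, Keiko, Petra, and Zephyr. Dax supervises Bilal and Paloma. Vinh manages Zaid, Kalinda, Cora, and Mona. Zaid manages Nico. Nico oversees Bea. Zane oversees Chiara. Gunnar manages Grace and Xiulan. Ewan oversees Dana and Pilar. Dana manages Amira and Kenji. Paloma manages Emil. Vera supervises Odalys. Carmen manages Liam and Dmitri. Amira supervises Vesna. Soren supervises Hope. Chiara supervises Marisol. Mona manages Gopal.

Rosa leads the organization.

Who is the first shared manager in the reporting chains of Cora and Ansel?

Lysander

Cora's chain of managers is Vinh, Lysander, Rosa. Ansel's chain of managers is Lysander, Rosa. The first manager that appears in both chains is Lysander.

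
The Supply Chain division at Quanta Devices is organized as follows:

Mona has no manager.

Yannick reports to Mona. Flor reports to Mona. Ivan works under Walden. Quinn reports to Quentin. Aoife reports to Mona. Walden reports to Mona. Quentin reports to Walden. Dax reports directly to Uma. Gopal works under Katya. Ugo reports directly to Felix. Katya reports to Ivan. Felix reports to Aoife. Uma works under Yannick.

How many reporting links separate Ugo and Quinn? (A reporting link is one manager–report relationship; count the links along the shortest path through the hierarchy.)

Ugo is 3 levels below Mona, and Quinn is 3 levels below Mona (their lowest common manager). The shortest path runs up from Ugo to Mona and back down to Quinn: 3 + 3 = 6 links.

6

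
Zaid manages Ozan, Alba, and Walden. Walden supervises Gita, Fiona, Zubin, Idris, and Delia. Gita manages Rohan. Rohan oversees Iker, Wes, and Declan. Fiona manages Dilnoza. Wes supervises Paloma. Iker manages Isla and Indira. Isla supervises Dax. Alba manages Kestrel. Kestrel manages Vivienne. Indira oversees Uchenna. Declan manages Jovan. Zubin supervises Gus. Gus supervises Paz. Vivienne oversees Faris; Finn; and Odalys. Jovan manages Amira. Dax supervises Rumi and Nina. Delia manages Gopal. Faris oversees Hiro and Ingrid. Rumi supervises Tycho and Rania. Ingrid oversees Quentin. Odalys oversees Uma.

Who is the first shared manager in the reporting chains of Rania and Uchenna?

Rania's chain of managers is Rumi, Dax, Isla, Iker, Rohan, Gita, Walden, Zaid. Uchenna's chain of managers is Indira, Iker, Rohan, Gita, Walden, Zaid. The first manager that appears in both chains is Iker.

Iker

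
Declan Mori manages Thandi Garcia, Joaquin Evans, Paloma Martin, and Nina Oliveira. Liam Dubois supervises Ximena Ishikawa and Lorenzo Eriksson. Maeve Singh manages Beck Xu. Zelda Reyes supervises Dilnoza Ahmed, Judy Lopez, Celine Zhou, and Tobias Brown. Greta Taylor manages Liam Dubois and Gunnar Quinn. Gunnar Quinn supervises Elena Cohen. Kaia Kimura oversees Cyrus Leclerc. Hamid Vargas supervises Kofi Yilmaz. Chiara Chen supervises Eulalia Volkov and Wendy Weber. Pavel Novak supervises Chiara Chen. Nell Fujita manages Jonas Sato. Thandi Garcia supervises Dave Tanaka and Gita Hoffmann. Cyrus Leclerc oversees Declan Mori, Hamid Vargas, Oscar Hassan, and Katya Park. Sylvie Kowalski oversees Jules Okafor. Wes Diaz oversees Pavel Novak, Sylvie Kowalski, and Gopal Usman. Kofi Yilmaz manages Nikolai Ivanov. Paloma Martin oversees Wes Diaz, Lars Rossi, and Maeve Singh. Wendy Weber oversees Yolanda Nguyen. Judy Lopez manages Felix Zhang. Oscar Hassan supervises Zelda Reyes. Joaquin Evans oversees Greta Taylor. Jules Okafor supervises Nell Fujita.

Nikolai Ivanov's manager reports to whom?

Hamid Vargas

Nikolai Ivanov reports to Kofi Yilmaz, and Kofi Yilmaz reports to Hamid Vargas. So Nikolai Ivanov's skip-level manager is Hamid Vargas.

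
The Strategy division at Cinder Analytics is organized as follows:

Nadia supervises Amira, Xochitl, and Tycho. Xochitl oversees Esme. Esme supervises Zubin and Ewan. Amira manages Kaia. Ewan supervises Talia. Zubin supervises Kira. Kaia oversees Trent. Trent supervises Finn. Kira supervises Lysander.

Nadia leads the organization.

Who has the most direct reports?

Direct-report counts: Nadia has 3; Amira has 1; Kaia has 1; Trent has 1; Xochitl has 1; Esme has 2; Zubin has 1; Kira has 1; Ewan has 1. The largest is 3, held by Nadia.

Nadia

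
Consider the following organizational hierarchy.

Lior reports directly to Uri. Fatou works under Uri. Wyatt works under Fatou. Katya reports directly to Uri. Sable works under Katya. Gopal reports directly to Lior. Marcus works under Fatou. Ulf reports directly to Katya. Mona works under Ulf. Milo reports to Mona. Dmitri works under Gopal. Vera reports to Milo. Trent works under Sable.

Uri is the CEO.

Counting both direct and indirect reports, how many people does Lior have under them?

Lior directly manages Gopal. Under Gopal: Dmitri (1). That's 2 in total.

2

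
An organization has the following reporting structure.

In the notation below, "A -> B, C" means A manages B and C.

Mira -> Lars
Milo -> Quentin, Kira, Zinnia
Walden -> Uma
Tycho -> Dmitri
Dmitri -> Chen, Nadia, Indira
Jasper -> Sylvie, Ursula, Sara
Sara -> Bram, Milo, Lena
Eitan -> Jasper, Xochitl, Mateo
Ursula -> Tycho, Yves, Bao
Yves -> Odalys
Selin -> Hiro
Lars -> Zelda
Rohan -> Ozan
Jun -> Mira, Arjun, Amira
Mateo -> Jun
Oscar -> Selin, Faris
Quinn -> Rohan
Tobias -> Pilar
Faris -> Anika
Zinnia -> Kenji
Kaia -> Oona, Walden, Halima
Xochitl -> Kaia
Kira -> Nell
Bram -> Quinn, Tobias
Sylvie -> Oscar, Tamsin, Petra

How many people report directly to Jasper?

Jasper directly manages Sylvie, Ursula, Sara. That is 3 direct reports.

3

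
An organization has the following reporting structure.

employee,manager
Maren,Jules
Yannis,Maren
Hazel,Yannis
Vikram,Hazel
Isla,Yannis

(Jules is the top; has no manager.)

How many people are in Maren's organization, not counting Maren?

4

Maren directly manages Yannis. Under Yannis: Hazel, Vikram, Isla (3). That's 4 in total.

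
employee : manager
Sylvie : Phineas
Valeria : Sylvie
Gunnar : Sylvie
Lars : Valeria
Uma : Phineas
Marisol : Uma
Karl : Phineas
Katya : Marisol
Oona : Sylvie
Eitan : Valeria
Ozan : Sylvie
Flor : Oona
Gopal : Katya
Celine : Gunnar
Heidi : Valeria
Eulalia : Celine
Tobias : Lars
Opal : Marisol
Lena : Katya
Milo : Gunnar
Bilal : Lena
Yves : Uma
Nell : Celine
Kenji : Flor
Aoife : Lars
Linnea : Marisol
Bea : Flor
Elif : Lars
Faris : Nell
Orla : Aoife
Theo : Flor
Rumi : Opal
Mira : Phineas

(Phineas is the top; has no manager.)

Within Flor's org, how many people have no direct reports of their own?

3

The people in Flor's organization with no one reporting to them are Theo, Bea, Kenji. That is 3.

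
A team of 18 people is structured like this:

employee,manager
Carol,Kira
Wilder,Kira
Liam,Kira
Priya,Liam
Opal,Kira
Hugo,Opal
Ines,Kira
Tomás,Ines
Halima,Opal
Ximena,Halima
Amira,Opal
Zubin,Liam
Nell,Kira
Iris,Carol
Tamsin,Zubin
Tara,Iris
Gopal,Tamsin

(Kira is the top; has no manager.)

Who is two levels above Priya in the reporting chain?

Kira

Priya reports to Liam, and Liam reports to Kira. So Priya's skip-level manager is Kira.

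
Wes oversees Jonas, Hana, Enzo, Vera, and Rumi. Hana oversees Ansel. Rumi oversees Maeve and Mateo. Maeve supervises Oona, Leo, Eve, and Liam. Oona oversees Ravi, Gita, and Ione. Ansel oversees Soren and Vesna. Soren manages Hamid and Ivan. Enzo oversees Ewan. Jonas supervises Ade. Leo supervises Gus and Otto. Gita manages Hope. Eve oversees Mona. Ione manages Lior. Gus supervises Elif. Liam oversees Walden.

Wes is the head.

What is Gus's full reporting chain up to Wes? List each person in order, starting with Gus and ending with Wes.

Gus reports to Leo. Leo reports to Maeve. Maeve reports to Rumi. Rumi reports to Wes. Wes is at the top.

Gus -> Leo -> Maeve -> Rumi -> Wes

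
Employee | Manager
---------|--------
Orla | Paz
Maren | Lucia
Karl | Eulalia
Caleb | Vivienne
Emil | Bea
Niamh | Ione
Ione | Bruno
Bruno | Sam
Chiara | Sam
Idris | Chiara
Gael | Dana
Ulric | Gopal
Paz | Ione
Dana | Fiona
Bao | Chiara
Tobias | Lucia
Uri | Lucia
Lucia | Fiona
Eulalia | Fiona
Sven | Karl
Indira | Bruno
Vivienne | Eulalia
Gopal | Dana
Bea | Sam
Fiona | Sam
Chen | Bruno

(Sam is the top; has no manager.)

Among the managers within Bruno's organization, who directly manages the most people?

Bruno

Direct-report counts within Bruno's organization: Bruno has 3; Ione has 2; Paz has 1. The largest is 3, held by Bruno.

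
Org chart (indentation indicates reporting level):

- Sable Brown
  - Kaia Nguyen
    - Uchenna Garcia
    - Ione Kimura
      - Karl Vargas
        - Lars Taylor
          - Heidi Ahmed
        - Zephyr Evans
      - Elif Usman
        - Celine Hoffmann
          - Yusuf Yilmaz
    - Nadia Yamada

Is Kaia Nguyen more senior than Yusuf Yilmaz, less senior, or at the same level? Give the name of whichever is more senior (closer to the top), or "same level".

Kaia Nguyen

Kaia Nguyen is 1 level below Sable Brown; Yusuf Yilmaz is 5. Kaia Nguyen is higher.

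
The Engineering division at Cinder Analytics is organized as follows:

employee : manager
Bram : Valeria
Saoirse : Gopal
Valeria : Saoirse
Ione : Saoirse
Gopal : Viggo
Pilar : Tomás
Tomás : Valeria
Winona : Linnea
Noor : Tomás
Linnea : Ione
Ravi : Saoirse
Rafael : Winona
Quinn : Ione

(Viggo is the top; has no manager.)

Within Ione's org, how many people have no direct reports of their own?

The people in Ione's organization with no one reporting to them are Quinn, Rafael. That is 2.

2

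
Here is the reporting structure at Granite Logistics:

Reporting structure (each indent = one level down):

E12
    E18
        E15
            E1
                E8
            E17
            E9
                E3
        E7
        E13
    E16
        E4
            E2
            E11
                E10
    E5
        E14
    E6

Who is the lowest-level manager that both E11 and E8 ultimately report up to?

E12

E11's chain of managers is E4, E16, E12. E8's chain of managers is E1, E15, E18, E12. The first manager that appears in both chains is E12.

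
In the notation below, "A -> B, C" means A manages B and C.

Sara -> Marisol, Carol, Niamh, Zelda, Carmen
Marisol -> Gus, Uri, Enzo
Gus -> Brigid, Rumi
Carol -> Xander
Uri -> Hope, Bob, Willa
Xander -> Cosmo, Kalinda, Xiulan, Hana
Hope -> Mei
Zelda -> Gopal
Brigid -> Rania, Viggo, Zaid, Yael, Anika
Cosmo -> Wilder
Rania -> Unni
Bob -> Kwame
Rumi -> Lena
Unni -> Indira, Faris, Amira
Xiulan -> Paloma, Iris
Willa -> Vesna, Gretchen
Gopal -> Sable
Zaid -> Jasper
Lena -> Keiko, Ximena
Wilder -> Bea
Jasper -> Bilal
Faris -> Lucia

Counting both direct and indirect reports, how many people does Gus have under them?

17

Gus directly manages Brigid, Rumi. Under Brigid: Anika, Yael, Zaid, Jasper, Bilal, Viggo, Rania, Unni, Amira, Faris, Lucia, Indira (12). Under Rumi: Lena, Ximena, Keiko (3). So Gus's organization is 2 direct reports plus everyone under them: 13 + 4 = 17.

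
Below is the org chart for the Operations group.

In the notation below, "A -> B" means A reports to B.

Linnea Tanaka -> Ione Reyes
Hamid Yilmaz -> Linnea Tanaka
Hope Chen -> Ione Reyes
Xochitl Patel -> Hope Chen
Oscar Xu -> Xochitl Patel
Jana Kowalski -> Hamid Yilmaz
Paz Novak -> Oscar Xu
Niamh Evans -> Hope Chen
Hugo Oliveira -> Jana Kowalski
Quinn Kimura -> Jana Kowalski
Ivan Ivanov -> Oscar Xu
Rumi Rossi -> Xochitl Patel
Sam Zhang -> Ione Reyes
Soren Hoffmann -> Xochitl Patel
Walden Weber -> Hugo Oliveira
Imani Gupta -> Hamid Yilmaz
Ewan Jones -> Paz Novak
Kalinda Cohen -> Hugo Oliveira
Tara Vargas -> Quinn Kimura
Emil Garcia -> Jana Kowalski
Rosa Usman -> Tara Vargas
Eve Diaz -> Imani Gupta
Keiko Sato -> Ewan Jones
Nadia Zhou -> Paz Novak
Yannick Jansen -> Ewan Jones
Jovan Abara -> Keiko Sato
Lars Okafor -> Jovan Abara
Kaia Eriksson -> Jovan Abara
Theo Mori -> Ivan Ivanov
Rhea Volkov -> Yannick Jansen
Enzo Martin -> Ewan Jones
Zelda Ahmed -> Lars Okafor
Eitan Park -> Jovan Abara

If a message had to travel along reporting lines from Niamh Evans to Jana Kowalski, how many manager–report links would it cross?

5

Niamh Evans is 2 levels below Ione Reyes, and Jana Kowalski is 3 levels below Ione Reyes (their lowest common manager). The shortest path runs up from Niamh Evans to Ione Reyes and back down to Jana Kowalski: 2 + 3 = 5 links.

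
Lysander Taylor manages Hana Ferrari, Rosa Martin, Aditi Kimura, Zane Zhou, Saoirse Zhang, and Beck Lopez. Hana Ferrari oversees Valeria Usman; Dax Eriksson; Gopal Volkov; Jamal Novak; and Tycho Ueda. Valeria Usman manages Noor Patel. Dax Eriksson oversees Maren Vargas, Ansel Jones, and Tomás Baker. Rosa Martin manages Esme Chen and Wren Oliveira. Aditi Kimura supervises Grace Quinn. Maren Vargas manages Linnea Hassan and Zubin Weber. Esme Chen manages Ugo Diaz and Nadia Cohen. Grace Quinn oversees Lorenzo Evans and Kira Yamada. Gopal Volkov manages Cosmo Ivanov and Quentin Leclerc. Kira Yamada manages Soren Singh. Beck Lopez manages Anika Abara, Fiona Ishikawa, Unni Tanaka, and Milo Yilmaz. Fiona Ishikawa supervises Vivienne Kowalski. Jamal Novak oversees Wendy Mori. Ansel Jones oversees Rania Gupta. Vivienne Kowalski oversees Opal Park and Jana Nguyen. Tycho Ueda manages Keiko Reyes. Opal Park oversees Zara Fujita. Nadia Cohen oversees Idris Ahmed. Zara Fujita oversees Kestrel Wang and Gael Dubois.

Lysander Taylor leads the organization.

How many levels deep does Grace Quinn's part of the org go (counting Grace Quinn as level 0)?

2

The longest chain under Grace Quinn runs Grace Quinn → Kira Yamada → Soren Singh, which is 2 levels below Grace Quinn.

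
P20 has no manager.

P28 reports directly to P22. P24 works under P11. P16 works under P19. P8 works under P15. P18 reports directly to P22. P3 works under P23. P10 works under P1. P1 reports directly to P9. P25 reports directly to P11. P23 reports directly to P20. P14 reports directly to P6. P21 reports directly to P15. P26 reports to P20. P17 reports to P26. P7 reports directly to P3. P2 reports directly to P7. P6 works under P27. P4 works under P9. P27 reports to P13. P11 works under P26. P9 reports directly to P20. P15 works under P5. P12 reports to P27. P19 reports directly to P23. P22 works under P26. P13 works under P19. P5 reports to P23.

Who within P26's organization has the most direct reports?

P26

Direct-report counts within P26's organization: P26 has 3; P22 has 2; P11 has 2. The largest is 3, held by P26.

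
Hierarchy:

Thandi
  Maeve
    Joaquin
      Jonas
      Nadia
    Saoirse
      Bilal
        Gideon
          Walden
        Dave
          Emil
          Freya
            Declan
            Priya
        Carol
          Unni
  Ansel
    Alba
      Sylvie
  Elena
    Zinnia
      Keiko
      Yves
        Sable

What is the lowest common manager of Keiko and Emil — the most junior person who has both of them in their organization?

Keiko's chain of managers is Zinnia, Elena, Thandi. Emil's chain of managers is Dave, Bilal, Saoirse, Maeve, Thandi. The first manager that appears in both chains is Thandi.

Thandi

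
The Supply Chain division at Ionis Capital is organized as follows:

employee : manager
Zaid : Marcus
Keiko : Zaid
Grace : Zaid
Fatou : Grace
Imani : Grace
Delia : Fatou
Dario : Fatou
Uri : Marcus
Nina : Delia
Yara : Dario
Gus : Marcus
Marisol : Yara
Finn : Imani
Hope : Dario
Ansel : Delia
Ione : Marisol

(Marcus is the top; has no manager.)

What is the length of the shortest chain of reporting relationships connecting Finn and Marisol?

Finn is 2 levels below Grace, and Marisol is 4 levels below Grace (their lowest common manager). The shortest path runs up from Finn to Grace and back down to Marisol: 2 + 4 = 6 links.

6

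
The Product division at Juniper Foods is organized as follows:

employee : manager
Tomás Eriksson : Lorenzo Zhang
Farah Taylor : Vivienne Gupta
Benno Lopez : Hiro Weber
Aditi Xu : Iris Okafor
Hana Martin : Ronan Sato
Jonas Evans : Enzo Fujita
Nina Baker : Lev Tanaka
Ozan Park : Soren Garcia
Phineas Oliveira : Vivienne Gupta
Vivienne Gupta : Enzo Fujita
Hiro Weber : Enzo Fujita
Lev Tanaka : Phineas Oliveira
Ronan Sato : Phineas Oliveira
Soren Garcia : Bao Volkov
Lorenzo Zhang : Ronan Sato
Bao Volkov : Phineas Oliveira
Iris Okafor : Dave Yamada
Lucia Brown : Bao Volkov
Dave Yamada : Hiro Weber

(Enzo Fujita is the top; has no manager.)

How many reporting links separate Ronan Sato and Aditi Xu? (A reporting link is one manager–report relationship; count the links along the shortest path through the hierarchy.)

Ronan Sato is 3 levels below Enzo Fujita, and Aditi Xu is 4 levels below Enzo Fujita (their lowest common manager). The shortest path runs up from Ronan Sato to Enzo Fujita and back down to Aditi Xu: 3 + 4 = 7 links.

7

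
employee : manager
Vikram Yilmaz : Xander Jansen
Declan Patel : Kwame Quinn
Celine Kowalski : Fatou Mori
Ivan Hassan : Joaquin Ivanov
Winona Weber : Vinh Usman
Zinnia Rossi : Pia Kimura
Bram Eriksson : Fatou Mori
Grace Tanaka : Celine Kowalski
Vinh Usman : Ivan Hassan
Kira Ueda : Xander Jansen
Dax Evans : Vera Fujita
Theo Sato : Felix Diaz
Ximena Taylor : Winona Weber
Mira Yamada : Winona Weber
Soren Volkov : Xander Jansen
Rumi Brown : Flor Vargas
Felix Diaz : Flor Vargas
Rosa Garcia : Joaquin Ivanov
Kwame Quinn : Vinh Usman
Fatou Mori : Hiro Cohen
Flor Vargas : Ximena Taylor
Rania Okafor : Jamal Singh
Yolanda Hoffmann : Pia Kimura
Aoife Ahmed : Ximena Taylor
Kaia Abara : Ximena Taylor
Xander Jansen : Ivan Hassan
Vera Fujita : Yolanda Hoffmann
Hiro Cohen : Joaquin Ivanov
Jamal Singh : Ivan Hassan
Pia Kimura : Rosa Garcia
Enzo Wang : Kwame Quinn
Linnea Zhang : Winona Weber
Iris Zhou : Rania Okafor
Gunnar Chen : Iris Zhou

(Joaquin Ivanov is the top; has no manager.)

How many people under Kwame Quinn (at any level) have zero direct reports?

The people in Kwame Quinn's organization with no one reporting to them are Declan Patel, Enzo Wang. That is 2.

2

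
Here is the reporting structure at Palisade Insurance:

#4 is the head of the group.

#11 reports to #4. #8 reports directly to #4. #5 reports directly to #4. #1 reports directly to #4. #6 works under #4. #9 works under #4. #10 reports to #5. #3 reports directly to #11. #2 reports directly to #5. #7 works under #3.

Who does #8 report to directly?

#8 reports directly to #4.

#4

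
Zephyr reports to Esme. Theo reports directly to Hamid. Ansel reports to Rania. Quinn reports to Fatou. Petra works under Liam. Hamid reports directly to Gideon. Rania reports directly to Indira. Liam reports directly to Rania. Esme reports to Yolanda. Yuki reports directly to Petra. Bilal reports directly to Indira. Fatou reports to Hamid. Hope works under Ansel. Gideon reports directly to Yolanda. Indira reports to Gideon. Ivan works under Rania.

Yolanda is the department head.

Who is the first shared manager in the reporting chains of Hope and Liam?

Hope's chain of managers is Ansel, Rania, Indira, Gideon, Yolanda. Liam's chain of managers is Rania, Indira, Gideon, Yolanda. The first manager that appears in both chains is Rania.

Rania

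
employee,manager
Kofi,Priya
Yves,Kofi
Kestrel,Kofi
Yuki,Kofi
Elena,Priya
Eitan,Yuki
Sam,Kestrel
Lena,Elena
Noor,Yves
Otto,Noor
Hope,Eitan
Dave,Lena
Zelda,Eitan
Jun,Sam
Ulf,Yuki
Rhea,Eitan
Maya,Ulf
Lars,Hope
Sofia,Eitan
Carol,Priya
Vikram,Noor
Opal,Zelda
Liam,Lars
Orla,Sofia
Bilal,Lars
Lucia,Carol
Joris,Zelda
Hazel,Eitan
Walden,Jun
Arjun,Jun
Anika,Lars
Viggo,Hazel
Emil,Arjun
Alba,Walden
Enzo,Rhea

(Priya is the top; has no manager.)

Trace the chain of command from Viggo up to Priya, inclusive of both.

Viggo reports to Hazel. Hazel reports to Eitan. Eitan reports to Yuki. Yuki reports to Kofi. Kofi reports to Priya. Priya is at the top.

Viggo -> Hazel -> Eitan -> Yuki -> Kofi -> Priya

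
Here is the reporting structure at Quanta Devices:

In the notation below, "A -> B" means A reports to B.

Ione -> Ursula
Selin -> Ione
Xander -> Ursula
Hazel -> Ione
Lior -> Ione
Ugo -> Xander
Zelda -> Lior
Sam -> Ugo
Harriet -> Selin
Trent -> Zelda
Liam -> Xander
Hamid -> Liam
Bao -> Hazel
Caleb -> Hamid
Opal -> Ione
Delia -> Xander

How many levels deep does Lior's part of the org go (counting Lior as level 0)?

The longest chain under Lior runs Lior → Zelda → Trent, which is 2 levels below Lior.

2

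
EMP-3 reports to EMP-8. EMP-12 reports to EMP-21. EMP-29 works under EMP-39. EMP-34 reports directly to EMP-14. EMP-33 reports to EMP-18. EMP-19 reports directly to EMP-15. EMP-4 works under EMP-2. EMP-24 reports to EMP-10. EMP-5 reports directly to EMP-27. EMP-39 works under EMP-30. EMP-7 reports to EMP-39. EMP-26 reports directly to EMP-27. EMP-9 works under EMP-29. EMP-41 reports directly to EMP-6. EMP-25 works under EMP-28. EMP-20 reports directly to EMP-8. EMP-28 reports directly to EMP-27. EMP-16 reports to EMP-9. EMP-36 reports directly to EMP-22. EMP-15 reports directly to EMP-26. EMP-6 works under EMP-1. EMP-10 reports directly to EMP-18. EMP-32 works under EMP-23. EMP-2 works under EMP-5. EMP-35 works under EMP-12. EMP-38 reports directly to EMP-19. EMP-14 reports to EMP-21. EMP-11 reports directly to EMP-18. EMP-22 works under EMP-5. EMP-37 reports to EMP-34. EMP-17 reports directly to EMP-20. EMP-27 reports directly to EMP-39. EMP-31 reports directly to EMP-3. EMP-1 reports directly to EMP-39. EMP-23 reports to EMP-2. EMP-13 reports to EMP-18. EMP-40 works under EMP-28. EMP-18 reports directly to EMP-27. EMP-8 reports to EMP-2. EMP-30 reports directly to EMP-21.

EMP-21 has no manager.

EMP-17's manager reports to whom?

EMP-17 reports to EMP-20, and EMP-20 reports to EMP-8. So EMP-17's skip-level manager is EMP-8.

EMP-8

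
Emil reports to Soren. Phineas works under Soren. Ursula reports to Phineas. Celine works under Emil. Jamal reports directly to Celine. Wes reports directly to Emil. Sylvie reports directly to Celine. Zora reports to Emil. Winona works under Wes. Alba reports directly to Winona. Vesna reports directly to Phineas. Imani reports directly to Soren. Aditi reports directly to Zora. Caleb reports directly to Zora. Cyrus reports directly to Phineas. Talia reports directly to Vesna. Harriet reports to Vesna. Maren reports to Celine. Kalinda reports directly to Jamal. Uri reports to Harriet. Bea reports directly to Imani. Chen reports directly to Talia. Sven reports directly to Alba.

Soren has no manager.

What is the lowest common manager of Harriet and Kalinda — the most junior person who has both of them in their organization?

Soren

Harriet's chain of managers is Vesna, Phineas, Soren. Kalinda's chain of managers is Jamal, Celine, Emil, Soren. The first manager that appears in both chains is Soren.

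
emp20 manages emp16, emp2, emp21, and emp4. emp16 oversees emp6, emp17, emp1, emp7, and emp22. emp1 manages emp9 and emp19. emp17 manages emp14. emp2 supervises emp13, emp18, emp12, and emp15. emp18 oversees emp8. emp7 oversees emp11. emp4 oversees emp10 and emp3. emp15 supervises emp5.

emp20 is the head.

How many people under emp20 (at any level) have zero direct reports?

13

The people in emp20's organization with no one reporting to them are emp3, emp10, emp21, emp5, emp12, emp8, emp13, emp11, emp6, emp14, emp22, emp19, emp9. That is 13.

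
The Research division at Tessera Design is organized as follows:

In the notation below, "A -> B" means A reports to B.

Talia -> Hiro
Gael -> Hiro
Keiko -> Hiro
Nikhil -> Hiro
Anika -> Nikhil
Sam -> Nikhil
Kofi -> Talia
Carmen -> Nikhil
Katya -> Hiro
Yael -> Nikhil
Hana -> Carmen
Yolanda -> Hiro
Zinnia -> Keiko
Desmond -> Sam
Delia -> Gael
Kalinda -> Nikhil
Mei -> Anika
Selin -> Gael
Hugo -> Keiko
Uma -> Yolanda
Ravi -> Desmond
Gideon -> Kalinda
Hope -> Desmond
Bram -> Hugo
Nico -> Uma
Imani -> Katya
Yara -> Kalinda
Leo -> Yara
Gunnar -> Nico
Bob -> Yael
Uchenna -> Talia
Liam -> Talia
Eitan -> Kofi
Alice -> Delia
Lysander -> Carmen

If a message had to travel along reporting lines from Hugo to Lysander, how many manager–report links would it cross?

Hugo is 2 levels below Hiro, and Lysander is 3 levels below Hiro (their lowest common manager). The shortest path runs up from Hugo to Hiro and back down to Lysander: 2 + 3 = 5 links.

5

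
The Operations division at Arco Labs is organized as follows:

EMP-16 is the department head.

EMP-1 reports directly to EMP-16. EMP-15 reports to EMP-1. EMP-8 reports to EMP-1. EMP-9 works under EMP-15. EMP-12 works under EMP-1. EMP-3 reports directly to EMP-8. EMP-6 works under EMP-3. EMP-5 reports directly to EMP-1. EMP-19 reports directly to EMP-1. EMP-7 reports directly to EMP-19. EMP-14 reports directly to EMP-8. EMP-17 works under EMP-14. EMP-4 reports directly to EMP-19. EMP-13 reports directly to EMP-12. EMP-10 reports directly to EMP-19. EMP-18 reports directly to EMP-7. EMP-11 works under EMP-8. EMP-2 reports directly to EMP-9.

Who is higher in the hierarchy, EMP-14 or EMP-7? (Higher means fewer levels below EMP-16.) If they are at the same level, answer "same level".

Both EMP-14 and EMP-7 are 3 levels below EMP-16.

same level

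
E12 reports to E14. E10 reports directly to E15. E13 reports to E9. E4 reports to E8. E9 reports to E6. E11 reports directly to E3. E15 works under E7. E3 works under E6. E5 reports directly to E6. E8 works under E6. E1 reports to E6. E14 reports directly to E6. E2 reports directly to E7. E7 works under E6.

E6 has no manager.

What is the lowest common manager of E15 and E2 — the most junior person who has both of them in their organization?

E7

E15's chain of managers is E7, E6. E2's chain of managers is E7, E6. The first manager that appears in both chains is E7.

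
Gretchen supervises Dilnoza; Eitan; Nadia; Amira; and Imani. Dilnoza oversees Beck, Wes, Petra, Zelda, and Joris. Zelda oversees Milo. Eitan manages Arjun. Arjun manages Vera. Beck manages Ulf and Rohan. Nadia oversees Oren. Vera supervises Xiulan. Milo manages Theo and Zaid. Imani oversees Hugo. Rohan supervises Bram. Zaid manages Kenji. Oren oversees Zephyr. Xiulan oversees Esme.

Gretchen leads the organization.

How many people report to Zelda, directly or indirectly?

4

Zelda directly manages Milo. Under Milo: Zaid, Kenji, Theo (3). That's 4 in total.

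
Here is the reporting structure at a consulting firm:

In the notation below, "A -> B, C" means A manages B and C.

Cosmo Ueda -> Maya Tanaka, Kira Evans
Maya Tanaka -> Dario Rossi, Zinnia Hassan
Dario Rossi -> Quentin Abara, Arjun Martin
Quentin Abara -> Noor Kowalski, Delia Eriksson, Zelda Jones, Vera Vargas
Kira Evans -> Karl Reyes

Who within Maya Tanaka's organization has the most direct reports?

Direct-report counts within Maya Tanaka's organization: Maya Tanaka has 2; Dario Rossi has 2; Quentin Abara has 4. The largest is 4, held by Quentin Abara.

Quentin Abara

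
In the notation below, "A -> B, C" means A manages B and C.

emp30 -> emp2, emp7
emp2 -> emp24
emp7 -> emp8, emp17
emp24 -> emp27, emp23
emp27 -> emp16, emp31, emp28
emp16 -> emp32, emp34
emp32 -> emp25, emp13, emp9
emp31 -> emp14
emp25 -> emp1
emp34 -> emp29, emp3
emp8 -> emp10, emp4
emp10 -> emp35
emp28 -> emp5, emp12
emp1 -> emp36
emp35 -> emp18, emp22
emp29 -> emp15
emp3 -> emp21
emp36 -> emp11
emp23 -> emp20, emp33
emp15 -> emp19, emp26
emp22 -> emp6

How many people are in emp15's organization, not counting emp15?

emp15 directly manages emp19, emp26. emp19 has no reports. emp26 has no reports. So emp15's organization is 2 direct reports plus everyone under them: 1 + 1 = 2.

2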